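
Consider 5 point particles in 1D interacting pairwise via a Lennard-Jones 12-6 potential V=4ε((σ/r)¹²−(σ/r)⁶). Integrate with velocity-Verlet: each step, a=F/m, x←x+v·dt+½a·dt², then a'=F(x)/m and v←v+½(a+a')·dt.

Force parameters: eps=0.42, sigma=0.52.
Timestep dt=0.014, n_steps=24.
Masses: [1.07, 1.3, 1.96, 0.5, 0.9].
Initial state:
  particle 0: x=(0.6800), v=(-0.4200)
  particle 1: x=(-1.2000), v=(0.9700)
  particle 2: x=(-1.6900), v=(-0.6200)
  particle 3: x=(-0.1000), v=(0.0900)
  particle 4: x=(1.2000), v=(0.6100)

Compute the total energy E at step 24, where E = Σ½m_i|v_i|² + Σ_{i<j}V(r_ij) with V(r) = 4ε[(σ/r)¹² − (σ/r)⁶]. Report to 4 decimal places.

step 0: x0=(0.6800) x1=(-1.2000) x2=(-1.6900) x3=(-0.1000) x4=(1.2000)
step 1: x0=(0.6723) x1=(-1.1823) x2=(-1.7014) x3=(-0.0986) x4=(1.2106)
step 2: x0=(0.6626) x1=(-1.1616) x2=(-1.7148) x3=(-0.0968) x4=(1.2234)
step 3: x0=(0.6522) x1=(-1.1401) x2=(-1.7287) x3=(-0.0946) x4=(1.2367)
step 4: x0=(0.6415) x1=(-1.1187) x2=(-1.7425) x3=(-0.0920) x4=(1.2501)
step 5: x0=(0.6309) x1=(-1.0975) x2=(-1.7562) x3=(-0.0890) x4=(1.2631)
step 6: x0=(0.6204) x1=(-1.0765) x2=(-1.7697) x3=(-0.0854) x4=(1.2757)
step 7: x0=(0.6099) x1=(-1.0558) x2=(-1.7830) x3=(-0.0814) x4=(1.2879)
step 8: x0=(0.5995) x1=(-1.0353) x2=(-1.7962) x3=(-0.0767) x4=(1.2997)
step 9: x0=(0.5890) x1=(-1.0149) x2=(-1.8092) x3=(-0.0714) x4=(1.3112)
step 10: x0=(0.5784) x1=(-0.9945) x2=(-1.8222) x3=(-0.0655) x4=(1.3223)
step 11: x0=(0.5677) x1=(-0.9742) x2=(-1.8351) x3=(-0.0590) x4=(1.3332)
step 12: x0=(0.5569) x1=(-0.9540) x2=(-1.8480) x3=(-0.0519) x4=(1.3438)
step 13: x0=(0.5459) x1=(-0.9337) x2=(-1.8608) x3=(-0.0443) x4=(1.3543)
step 14: x0=(0.5350) x1=(-0.9134) x2=(-1.8736) x3=(-0.0367) x4=(1.3645)
step 15: x0=(0.5244) x1=(-0.8931) x2=(-1.8863) x3=(-0.0298) x4=(1.3747)
step 16: x0=(0.5148) x1=(-0.8728) x2=(-1.8991) x3=(-0.0248) x4=(1.3847)
step 17: x0=(0.5069) x1=(-0.8524) x2=(-1.9118) x3=(-0.0236) x4=(1.3946)
step 18: x0=(0.5015) x1=(-0.8318) x2=(-1.9245) x3=(-0.0278) x4=(1.4044)
step 19: x0=(0.4986) x1=(-0.8112) x2=(-1.9372) x3=(-0.0376) x4=(1.4141)
step 20: x0=(0.4977) x1=(-0.7905) x2=(-1.9499) x3=(-0.0519) x4=(1.4237)
step 21: x0=(0.4979) x1=(-0.7696) x2=(-1.9626) x3=(-0.0689) x4=(1.4333)
step 22: x0=(0.4985) x1=(-0.7484) x2=(-1.9753) x3=(-0.0873) x4=(1.4427)
step 23: x0=(0.4991) x1=(-0.7269) x2=(-1.9879) x3=(-0.1064) x4=(1.4522)
step 24: x0=(0.4996) x1=(-0.7052) x2=(-2.0006) x3=(-0.1256) x4=(1.4615)
step 0 velocities: v0=(-0.4200) v1=(0.9700) v2=(-0.6200) v3=(0.0900) v4=(0.6100)
step 0: KE=1.2521, PE=0.8648, E=2.1170
step 24 velocities: v0=(0.0199) v1=(1.5495) v2=(-0.9048) v3=(-1.3446) v4=(0.6671)
step 24: KE=3.0153, PE=-0.8532, E=2.1621

2.1621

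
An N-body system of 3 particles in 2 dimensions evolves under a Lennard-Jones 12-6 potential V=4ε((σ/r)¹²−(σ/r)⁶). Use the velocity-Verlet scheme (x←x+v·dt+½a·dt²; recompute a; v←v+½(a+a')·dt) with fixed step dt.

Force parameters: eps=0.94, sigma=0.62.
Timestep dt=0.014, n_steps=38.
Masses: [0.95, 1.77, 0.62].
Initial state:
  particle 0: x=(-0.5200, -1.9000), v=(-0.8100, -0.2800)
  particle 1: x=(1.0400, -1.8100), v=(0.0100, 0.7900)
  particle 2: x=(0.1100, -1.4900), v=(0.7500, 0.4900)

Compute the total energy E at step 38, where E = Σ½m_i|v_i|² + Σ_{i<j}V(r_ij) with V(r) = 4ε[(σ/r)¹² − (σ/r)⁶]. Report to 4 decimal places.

0.1039

step 0: x0=(-0.5200, -1.9000) x1=(1.0400, -1.8100) x2=(0.1100, -1.4900)
step 1: x0=(-0.5310, -1.9037) x1=(1.0401, -1.7989) x2=(0.1202, -1.4835)
step 2: x0=(-0.5414, -1.9070) x1=(1.0400, -1.7878) x2=(0.1299, -1.4778)
step 3: x0=(-0.5512, -1.9100) x1=(1.0398, -1.7766) x2=(0.1391, -1.4728)
step 4: x0=(-0.5604, -1.9125) x1=(1.0394, -1.7654) x2=(0.1478, -1.4685)
step 5: x0=(-0.5691, -1.9148) x1=(1.0388, -1.7541) x2=(0.1563, -1.4649)
step 6: x0=(-0.5772, -1.9167) x1=(1.0380, -1.7427) x2=(0.1645, -1.4619)
step 7: x0=(-0.5850, -1.9184) x1=(1.0370, -1.7313) x2=(0.1727, -1.4595)
step 8: x0=(-0.5923, -1.9198) x1=(1.0358, -1.7198) x2=(0.1808, -1.4577)
step 9: x0=(-0.5992, -1.9210) x1=(1.0344, -1.7083) x2=(0.1890, -1.4564)
step 10: x0=(-0.6058, -1.9220) x1=(1.0327, -1.6966) x2=(0.1974, -1.4557)
step 11: x0=(-0.6120, -1.9228) x1=(1.0308, -1.6849) x2=(0.2061, -1.4554)
step 12: x0=(-0.6180, -1.9234) x1=(1.0285, -1.6731) x2=(0.2152, -1.4556)
step 13: x0=(-0.6237, -1.9239) x1=(1.0260, -1.6613) x2=(0.2247, -1.4563)
step 14: x0=(-0.6291, -1.9243) x1=(1.0231, -1.6493) x2=(0.2348, -1.4575)
step 15: x0=(-0.6343, -1.9245) x1=(1.0198, -1.6373) x2=(0.2456, -1.4591)
step 16: x0=(-0.6392, -1.9246) x1=(1.0162, -1.6252) x2=(0.2572, -1.4611)
step 17: x0=(-0.6440, -1.9246) x1=(1.0121, -1.6130) x2=(0.2695, -1.4635)
step 18: x0=(-0.6486, -1.9245) x1=(1.0077, -1.6007) x2=(0.2827, -1.4663)
step 19: x0=(-0.6530, -1.9244) x1=(1.0029, -1.5883) x2=(0.2966, -1.4694)
step 20: x0=(-0.6572, -1.9241) x1=(0.9979, -1.5759) x2=(0.3110, -1.4727)
step 21: x0=(-0.6613, -1.9238) x1=(0.9929, -1.5635) x2=(0.3250, -1.4761)
step 22: x0=(-0.6653, -1.9235) x1=(0.9884, -1.5512) x2=(0.3375, -1.4794)
step 23: x0=(-0.6691, -1.9230) x1=(0.9851, -1.5390) x2=(0.3464, -1.4824)
step 24: x0=(-0.6729, -1.9226) x1=(0.9838, -1.5270) x2=(0.3493, -1.4850)
step 25: x0=(-0.6765, -1.9221) x1=(0.9849, -1.5152) x2=(0.3452, -1.4872)
step 26: x0=(-0.6799, -1.9215) x1=(0.9881, -1.5034) x2=(0.3349, -1.4892)
step 27: x0=(-0.6833, -1.9209) x1=(0.9926, -1.4917) x2=(0.3208, -1.4911)
step 28: x0=(-0.6866, -1.9202) x1=(0.9976, -1.4800) x2=(0.3050, -1.4932)
step 29: x0=(-0.6897, -1.9195) x1=(1.0027, -1.4683) x2=(0.2888, -1.4954)
step 30: x0=(-0.6926, -1.9187) x1=(1.0075, -1.4565) x2=(0.2729, -1.4976)
step 31: x0=(-0.6954, -1.9178) x1=(1.0120, -1.4449) x2=(0.2579, -1.4999)
step 32: x0=(-0.6980, -1.9169) x1=(1.0161, -1.4332) x2=(0.2437, -1.5022)
step 33: x0=(-0.7005, -1.9159) x1=(1.0198, -1.4216) x2=(0.2304, -1.5045)
step 34: x0=(-0.7027, -1.9148) x1=(1.0232, -1.4100) x2=(0.2179, -1.5068)
step 35: x0=(-0.7048, -1.9136) x1=(1.0261, -1.3984) x2=(0.2061, -1.5092)
step 36: x0=(-0.7066, -1.9123) x1=(1.0287, -1.3869) x2=(0.1950, -1.5116)
step 37: x0=(-0.7082, -1.9109) x1=(1.0310, -1.3755) x2=(0.1844, -1.5140)
step 38: x0=(-0.7095, -1.9094) x1=(1.0330, -1.3641) x2=(0.1742, -1.5164)
step 0 velocities: v0=(-0.8100, -0.2800) v1=(0.0100, 0.7900) v2=(0.7500, 0.4900)
step 0: KE=1.1501, PE=-1.0470, E=0.1031
step 38 velocities: v0=(-0.0852, 0.1119) v1=(0.1325, 0.8125) v2=(-0.7104, -0.1747)
step 38: KE=0.7751, PE=-0.6712, E=0.1039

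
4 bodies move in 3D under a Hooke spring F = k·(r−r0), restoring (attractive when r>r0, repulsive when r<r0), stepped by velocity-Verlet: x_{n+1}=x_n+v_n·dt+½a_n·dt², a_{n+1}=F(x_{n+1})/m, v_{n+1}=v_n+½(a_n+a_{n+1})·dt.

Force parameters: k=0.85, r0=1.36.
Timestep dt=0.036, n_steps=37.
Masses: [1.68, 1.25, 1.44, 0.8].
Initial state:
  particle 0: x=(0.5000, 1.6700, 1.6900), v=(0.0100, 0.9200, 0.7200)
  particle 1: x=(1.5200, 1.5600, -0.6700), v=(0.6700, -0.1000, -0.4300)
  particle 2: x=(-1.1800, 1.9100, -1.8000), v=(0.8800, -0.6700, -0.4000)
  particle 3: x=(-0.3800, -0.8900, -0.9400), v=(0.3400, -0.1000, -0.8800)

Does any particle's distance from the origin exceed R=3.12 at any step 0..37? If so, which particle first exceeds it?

no

step 0: x0=(0.5000, 1.6700, 1.6900) x1=(1.5200, 1.5600, -0.6700) x2=(-1.1800, 1.9100, -1.8000) x3=(-0.3800, -0.8900, -0.9400)
step 1: x0=(0.5000, 1.7026, 1.7143) x1=(1.5428, 1.5559, -0.6853) x2=(-1.1472, 1.8852, -1.8131) x3=(-0.3669, -0.8905, -0.9707)
step 2: x0=(0.4992, 1.7342, 1.7351) x1=(1.5629, 1.5508, -0.7003) x2=(-1.1121, 1.8589, -1.8237) x3=(-0.3522, -0.8846, -0.9995)
step 3: x0=(0.4977, 1.7646, 1.7525) x1=(1.5804, 1.5447, -0.7149) x2=(-1.0748, 1.8314, -1.8316) x3=(-0.3358, -0.8725, -1.0262)
step 4: x0=(0.4956, 1.7939, 1.7664) x1=(1.5952, 1.5377, -0.7291) x2=(-1.0354, 1.8026, -1.8370) x3=(-0.3177, -0.8542, -1.0508)
step 5: x0=(0.4928, 1.8219, 1.7767) x1=(1.6074, 1.5297, -0.7429) x2=(-0.9938, 1.7726, -1.8399) x3=(-0.2979, -0.8297, -1.0731)
step 6: x0=(0.4894, 1.8487, 1.7833) x1=(1.6169, 1.5208, -0.7562) x2=(-0.9502, 1.7415, -1.8402) x3=(-0.2765, -0.7992, -1.0932)
step 7: x0=(0.4854, 1.8742, 1.7864) x1=(1.6238, 1.5110, -0.7690) x2=(-0.9046, 1.7094, -1.8380) x3=(-0.2534, -0.7627, -1.1109)
step 8: x0=(0.4809, 1.8983, 1.7857) x1=(1.6282, 1.5004, -0.7813) x2=(-0.8571, 1.6764, -1.8332) x3=(-0.2286, -0.7205, -1.1262)
step 9: x0=(0.4760, 1.9211, 1.7814) x1=(1.6301, 1.4890, -0.7930) x2=(-0.8078, 1.6426, -1.8261) x3=(-0.2023, -0.6728, -1.1391)
step 10: x0=(0.4705, 1.9425, 1.7734) x1=(1.6296, 1.4769, -0.8041) x2=(-0.7567, 1.6080, -1.8165) x3=(-0.1744, -0.6196, -1.1495)
step 11: x0=(0.4647, 1.9625, 1.7618) x1=(1.6268, 1.4641, -0.8147) x2=(-0.7039, 1.5728, -1.8046) x3=(-0.1450, -0.5614, -1.1574)
step 12: x0=(0.4586, 1.9811, 1.7465) x1=(1.6216, 1.4507, -0.8246) x2=(-0.6496, 1.5371, -1.7904) x3=(-0.1141, -0.4983, -1.1628)
step 13: x0=(0.4521, 1.9982, 1.7277) x1=(1.6143, 1.4367, -0.8338) x2=(-0.5938, 1.5010, -1.7739) x3=(-0.0819, -0.4307, -1.1658)
step 14: x0=(0.4454, 2.0140, 1.7053) x1=(1.6049, 1.4223, -0.8423) x2=(-0.5366, 1.4646, -1.7553) x3=(-0.0483, -0.3587, -1.1662)
step 15: x0=(0.4385, 2.0283, 1.6793) x1=(1.5936, 1.4074, -0.8501) x2=(-0.4781, 1.4281, -1.7346) x3=(-0.0135, -0.2828, -1.1642)
step 16: x0=(0.4314, 2.0412, 1.6500) x1=(1.5804, 1.3922, -0.8572) x2=(-0.4185, 1.3914, -1.7119) x3=(0.0224, -0.2033, -1.1598)
step 17: x0=(0.4242, 2.0527, 1.6173) x1=(1.5654, 1.3768, -0.8635) x2=(-0.3579, 1.3548, -1.6873) x3=(0.0595, -0.1205, -1.1529)
step 18: x0=(0.4169, 2.0628, 1.5813) x1=(1.5489, 1.3612, -0.8690) x2=(-0.2963, 1.3183, -1.6608) x3=(0.0975, -0.0348, -1.1437)
step 19: x0=(0.4096, 2.0716, 1.5421) x1=(1.5309, 1.3454, -0.8738) x2=(-0.2339, 1.2821, -1.6326) x3=(0.1363, 0.0535, -1.1321)
step 20: x0=(0.4023, 2.0790, 1.4999) x1=(1.5116, 1.3297, -0.8777) x2=(-0.1708, 1.2462, -1.6028) x3=(0.1760, 0.1440, -1.1182)
step 21: x0=(0.3950, 2.0851, 1.4547) x1=(1.4911, 1.3140, -0.8807) x2=(-0.1071, 1.2108, -1.5716) x3=(0.2163, 0.2363, -1.1021)
step 22: x0=(0.3879, 2.0899, 1.4066) x1=(1.4696, 1.2984, -0.8830) x2=(-0.0430, 1.1760, -1.5389) x3=(0.2572, 0.3301, -1.0838)
step 23: x0=(0.3809, 2.0935, 1.3558) x1=(1.4473, 1.2831, -0.8843) x2=(0.0214, 1.1418, -1.5050) x3=(0.2985, 0.4250, -1.0634)
step 24: x0=(0.3741, 2.0960, 1.3024) x1=(1.4243, 1.2680, -0.8849) x2=(0.0859, 1.1083, -1.4700) x3=(0.3402, 0.5207, -1.0408)
step 25: x0=(0.3675, 2.0973, 1.2466) x1=(1.4008, 1.2533, -0.8845) x2=(0.1506, 1.0756, -1.4341) x3=(0.3822, 0.6168, -1.0161)
step 26: x0=(0.3611, 2.0974, 1.1884) x1=(1.3770, 1.2389, -0.8833) x2=(0.2151, 1.0436, -1.3975) x3=(0.4243, 0.7132, -0.9893)
step 27: x0=(0.3550, 2.0966, 1.1281) x1=(1.3531, 1.2251, -0.8812) x2=(0.2794, 1.0124, -1.3603) x3=(0.4665, 0.8096, -0.9603)
step 28: x0=(0.3492, 2.0948, 1.0658) x1=(1.3292, 1.2117, -0.8782) x2=(0.3434, 0.9819, -1.3227) x3=(0.5085, 0.9062, -0.9290)
step 29: x0=(0.3437, 2.0920, 1.0017) x1=(1.3055, 1.1989, -0.8744) x2=(0.4070, 0.9519, -1.2850) x3=(0.5504, 1.0029, -0.8955)
step 30: x0=(0.3385, 2.0884, 0.9359) x1=(1.2823, 1.1866, -0.8698) x2=(0.4700, 0.9221, -1.2472) x3=(0.5918, 1.1002, -0.8598)
step 31: x0=(0.3337, 2.0840, 0.8685) x1=(1.2596, 1.1748, -0.8644) x2=(0.5325, 0.8924, -1.2094) x3=(0.6326, 1.1984, -0.8222)
step 32: x0=(0.3292, 2.0789, 0.7999) x1=(1.2376, 1.1634, -0.8584) x2=(0.5945, 0.8625, -1.1716) x3=(0.6724, 1.2976, -0.7829)
step 33: x0=(0.3250, 2.0731, 0.7300) x1=(1.2165, 1.1523, -0.8517) x2=(0.6560, 0.8324, -1.1338) x3=(0.7112, 1.3982, -0.7422)
step 34: x0=(0.3212, 2.0667, 0.6592) x1=(1.1962, 1.1415, -0.8444) x2=(0.7169, 0.8021, -1.0958) x3=(0.7491, 1.5001, -0.7004)
step 35: x0=(0.3177, 2.0598, 0.5875) x1=(1.1766, 1.1308, -0.8367) x2=(0.7772, 0.7714, -1.0578) x3=(0.7861, 1.6035, -0.6578)
step 36: x0=(0.3145, 2.0523, 0.5151) x1=(1.1577, 1.1203, -0.8284) x2=(0.8371, 0.7404, -1.0197) x3=(0.8225, 1.7081, -0.6146)
step 37: x0=(0.3115, 2.0444, 0.4422) x1=(1.1392, 1.1101, -0.8199) x2=(0.8964, 0.7091, -0.9815) x3=(0.8586, 1.8139, -0.5710)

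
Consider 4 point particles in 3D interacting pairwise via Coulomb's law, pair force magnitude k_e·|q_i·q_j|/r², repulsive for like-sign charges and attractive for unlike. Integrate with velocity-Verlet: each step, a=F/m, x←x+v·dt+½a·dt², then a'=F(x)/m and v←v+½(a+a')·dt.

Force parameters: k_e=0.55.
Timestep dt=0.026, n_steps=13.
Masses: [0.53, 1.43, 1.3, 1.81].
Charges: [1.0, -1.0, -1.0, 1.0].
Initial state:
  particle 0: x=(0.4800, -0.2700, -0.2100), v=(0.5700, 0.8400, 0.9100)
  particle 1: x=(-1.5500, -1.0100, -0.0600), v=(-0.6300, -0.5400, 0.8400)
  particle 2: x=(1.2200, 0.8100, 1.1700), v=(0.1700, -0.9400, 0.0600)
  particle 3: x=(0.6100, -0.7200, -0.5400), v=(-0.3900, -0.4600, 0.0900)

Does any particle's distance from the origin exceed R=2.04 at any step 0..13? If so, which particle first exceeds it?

yes, particle 1

step 0: x0=(0.4800, -0.2700, -0.2100) x1=(-1.5500, -1.0100, -0.0600) x2=(1.2200, 0.8100, 1.1700) x3=(0.6100, -0.7200, -0.5400)
step 1: x0=(0.4945, -0.2473, -0.1856) x1=(-1.5663, -1.0240, -0.0382) x2=(1.2244, 0.7855, 1.1715) x3=(0.5999, -0.7322, -0.5378)
step 2: x0=(0.5087, -0.2230, -0.1600) x1=(-1.5826, -1.0381, -0.0164) x2=(1.2288, 0.7610, 1.1729) x3=(0.5899, -0.7448, -0.5359)
step 3: x0=(0.5226, -0.1973, -0.1333) x1=(-1.5988, -1.0521, 0.0054) x2=(1.2331, 0.7364, 1.1743) x3=(0.5799, -0.7578, -0.5343)
step 4: x0=(0.5364, -0.1704, -0.1055) x1=(-1.6149, -1.0660, 0.0272) x2=(1.2374, 0.7117, 1.1755) x3=(0.5699, -0.7711, -0.5329)
step 5: x0=(0.5501, -0.1423, -0.0768) x1=(-1.6309, -1.0800, 0.0489) x2=(1.2417, 0.6869, 1.1766) x3=(0.5599, -0.7848, -0.5316)
step 6: x0=(0.5637, -0.1132, -0.0473) x1=(-1.6468, -1.0940, 0.0706) x2=(1.2460, 0.6621, 1.1777) x3=(0.5499, -0.7986, -0.5305)
step 7: x0=(0.5774, -0.0832, -0.0169) x1=(-1.6627, -1.1079, 0.0923) x2=(1.2502, 0.6372, 1.1786) x3=(0.5399, -0.8127, -0.5295)
step 8: x0=(0.5911, -0.0524, 0.0142) x1=(-1.6785, -1.1219, 0.1140) x2=(1.2543, 0.6122, 1.1794) x3=(0.5298, -0.8270, -0.5287)
step 9: x0=(0.6050, -0.0209, 0.0459) x1=(-1.6942, -1.1358, 0.1357) x2=(1.2584, 0.5872, 1.1800) x3=(0.5197, -0.8414, -0.5279)
step 10: x0=(0.6189, 0.0112, 0.0784) x1=(-1.7099, -1.1497, 0.1573) x2=(1.2624, 0.5621, 1.1805) x3=(0.5095, -0.8560, -0.5273)
step 11: x0=(0.6330, 0.0440, 0.1115) x1=(-1.7255, -1.1636, 0.1789) x2=(1.2664, 0.5369, 1.1809) x3=(0.4993, -0.8708, -0.5266)
step 12: x0=(0.6472, 0.0774, 0.1452) x1=(-1.7411, -1.1774, 0.2005) x2=(1.2703, 0.5116, 1.1811) x3=(0.4891, -0.8856, -0.5261)
step 13: x0=(0.6617, 0.1112, 0.1795) x1=(-1.7566, -1.1913, 0.2221) x2=(1.2741, 0.4862, 1.1811) x3=(0.4788, -0.9006, -0.5256)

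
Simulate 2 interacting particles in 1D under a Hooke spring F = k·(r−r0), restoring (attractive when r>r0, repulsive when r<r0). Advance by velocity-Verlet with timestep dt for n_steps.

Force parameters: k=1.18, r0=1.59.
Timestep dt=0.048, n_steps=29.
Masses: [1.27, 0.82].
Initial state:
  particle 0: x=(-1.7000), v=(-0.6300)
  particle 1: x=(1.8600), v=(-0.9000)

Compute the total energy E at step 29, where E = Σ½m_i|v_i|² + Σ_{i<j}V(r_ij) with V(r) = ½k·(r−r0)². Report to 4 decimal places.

2.8719

step 0: x0=(-1.7000) x1=(1.8600)
step 1: x0=(-1.7281) x1=(1.8135)
step 2: x0=(-1.7521) x1=(1.7606)
step 3: x0=(-1.7719) x1=(1.7013)
step 4: x0=(-1.7877) x1=(1.6357)
step 5: x0=(-1.7996) x1=(1.5641)
step 6: x0=(-1.8077) x1=(1.4866)
step 7: x0=(-1.8121) x1=(1.4034)
step 8: x0=(-1.8131) x1=(1.3149)
step 9: x0=(-1.8107) x1=(1.2212)
step 10: x0=(-1.8053) x1=(1.1228)
step 11: x0=(-1.7970) x1=(1.0199)
step 12: x0=(-1.7861) x1=(0.9130)
step 13: x0=(-1.7728) x1=(0.8023)
step 14: x0=(-1.7574) x1=(0.6885)
step 15: x0=(-1.7402) x1=(0.5717)
step 16: x0=(-1.7214) x1=(0.4526)
step 17: x0=(-1.7014) x1=(0.3316)
step 18: x0=(-1.6804) x1=(0.2091)
step 19: x0=(-1.6588) x1=(0.0855)
step 20: x0=(-1.6369) x1=(-0.0385)
step 21: x0=(-1.6149) x1=(-0.1625)
step 22: x0=(-1.5932) x1=(-0.2861)
step 23: x0=(-1.5722) x1=(-0.4088)
step 24: x0=(-1.5520) x1=(-0.5300)
step 25: x0=(-1.5331) x1=(-0.6494)
step 26: x0=(-1.5157) x1=(-0.7664)
step 27: x0=(-1.5000) x1=(-0.8806)
step 28: x0=(-1.4865) x1=(-0.9916)
step 29: x0=(-1.4753) x1=(-1.0990)
step 0 velocities: v0=(-0.6300) v1=(-0.9000)
step 0: KE=0.5841, PE=2.2897, E=2.8739
step 29 velocities: v0=(0.2063) v1=(-2.1952)
step 29: KE=2.0028, PE=0.8691, E=2.8719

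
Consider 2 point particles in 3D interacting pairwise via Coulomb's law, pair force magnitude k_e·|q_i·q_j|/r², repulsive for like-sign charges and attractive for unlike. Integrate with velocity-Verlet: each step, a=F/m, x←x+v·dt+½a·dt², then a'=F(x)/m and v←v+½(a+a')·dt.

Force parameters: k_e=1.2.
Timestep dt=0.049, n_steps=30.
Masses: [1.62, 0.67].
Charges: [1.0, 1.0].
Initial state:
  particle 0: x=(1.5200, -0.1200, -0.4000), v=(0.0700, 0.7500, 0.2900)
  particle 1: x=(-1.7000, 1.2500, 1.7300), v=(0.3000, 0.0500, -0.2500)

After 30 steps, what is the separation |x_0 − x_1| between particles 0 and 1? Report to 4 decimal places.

3.3817

step 0: x0=(1.5200, -0.1200, -0.4000) x1=(-1.7000, 1.2500, 1.7300)
step 1: x0=(1.5235, -0.0833, -0.3858) x1=(-1.6854, 1.2525, 1.7178)
step 2: x0=(1.5270, -0.0466, -0.3717) x1=(-1.6710, 1.2551, 1.7058)
step 3: x0=(1.5307, -0.0099, -0.3576) x1=(-1.6568, 1.2577, 1.6939)
step 4: x0=(1.5344, 0.0267, -0.3436) x1=(-1.6429, 1.2605, 1.6821)
step 5: x0=(1.5382, 0.0633, -0.3297) x1=(-1.6291, 1.2633, 1.6704)
step 6: x0=(1.5421, 0.0999, -0.3158) x1=(-1.6156, 1.2662, 1.6590)
step 7: x0=(1.5462, 0.1364, -0.3019) x1=(-1.6023, 1.2692, 1.6476)
step 8: x0=(1.5503, 0.1729, -0.2881) x1=(-1.5892, 1.2723, 1.6364)
step 9: x0=(1.5545, 0.2093, -0.2744) x1=(-1.5764, 1.2755, 1.6253)
step 10: x0=(1.5588, 0.2457, -0.2608) x1=(-1.5638, 1.2788, 1.6144)
step 11: x0=(1.5632, 0.2821, -0.2472) x1=(-1.5515, 1.2821, 1.6037)
step 12: x0=(1.5677, 0.3185, -0.2336) x1=(-1.5394, 1.2855, 1.5931)
step 13: x0=(1.5723, 0.3548, -0.2202) x1=(-1.5276, 1.2890, 1.5826)
step 14: x0=(1.5770, 0.3911, -0.2068) x1=(-1.5160, 1.2926, 1.5723)
step 15: x0=(1.5819, 0.4273, -0.1934) x1=(-1.5047, 1.2962, 1.5621)
step 16: x0=(1.5868, 0.4635, -0.1801) x1=(-1.4937, 1.3000, 1.5521)
step 17: x0=(1.5919, 0.4997, -0.1669) x1=(-1.4829, 1.3038, 1.5423)
step 18: x0=(1.5971, 0.5359, -0.1538) x1=(-1.4725, 1.3076, 1.5326)
step 19: x0=(1.6024, 0.5720, -0.1407) x1=(-1.4623, 1.3116, 1.5230)
step 20: x0=(1.6078, 0.6081, -0.1277) x1=(-1.4524, 1.3156, 1.5137)
step 21: x0=(1.6133, 0.6442, -0.1147) x1=(-1.4428, 1.3197, 1.5045)
step 22: x0=(1.6190, 0.6802, -0.1018) x1=(-1.4335, 1.3239, 1.4954)
step 23: x0=(1.6248, 0.7163, -0.0890) x1=(-1.4245, 1.3281, 1.4865)
step 24: x0=(1.6307, 0.7523, -0.0762) x1=(-1.4158, 1.3324, 1.4778)
step 25: x0=(1.6367, 0.7882, -0.0635) x1=(-1.4075, 1.3367, 1.4692)
step 26: x0=(1.6429, 0.8242, -0.0509) x1=(-1.3994, 1.3411, 1.4608)
step 27: x0=(1.6492, 0.8601, -0.0384) x1=(-1.3917, 1.3456, 1.4525)
step 28: x0=(1.6557, 0.8960, -0.0259) x1=(-1.3843, 1.3501, 1.4444)
step 29: x0=(1.6623, 0.9319, -0.0134) x1=(-1.3772, 1.3546, 1.4365)
step 30: x0=(1.6690, 0.9677, -0.0011) x1=(-1.3705, 1.3592, 1.4287)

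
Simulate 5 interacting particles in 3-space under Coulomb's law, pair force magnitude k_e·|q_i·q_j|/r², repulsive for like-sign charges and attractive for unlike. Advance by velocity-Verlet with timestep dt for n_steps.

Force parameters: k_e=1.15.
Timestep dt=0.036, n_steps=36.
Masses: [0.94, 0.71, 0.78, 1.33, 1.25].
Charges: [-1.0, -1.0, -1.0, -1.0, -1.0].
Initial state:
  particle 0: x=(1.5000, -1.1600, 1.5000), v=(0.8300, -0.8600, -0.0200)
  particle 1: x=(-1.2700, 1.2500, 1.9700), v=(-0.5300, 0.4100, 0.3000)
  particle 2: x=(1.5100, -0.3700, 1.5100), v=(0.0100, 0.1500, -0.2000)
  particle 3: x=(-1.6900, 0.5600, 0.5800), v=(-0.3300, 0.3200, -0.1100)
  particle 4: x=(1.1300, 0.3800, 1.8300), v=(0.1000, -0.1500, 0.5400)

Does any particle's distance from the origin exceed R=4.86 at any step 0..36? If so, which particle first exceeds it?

no

step 0: x0=(1.5000, -1.1600, 1.5000) x1=(-1.2700, 1.2500, 1.9700) x2=(1.5100, -0.3700, 1.5100) x3=(-1.6900, 0.5600, 0.5800) x4=(1.1300, 0.3800, 1.8300)
step 1: x0=(1.5300, -1.1926, 1.4992) x1=(-1.2893, 1.2651, 1.9812) x2=(1.5110, -0.3641, 1.5024) x3=(-1.7021, 0.5715, 0.5758) x4=(1.1334, 0.3754, 1.8498)
step 2: x0=(1.5604, -1.2281, 1.4983) x1=(-1.3089, 1.2808, 1.9931) x2=(1.5133, -0.3575, 1.4939) x3=(-1.7145, 0.5828, 0.5712) x4=(1.1363, 0.3723, 1.8702)
step 3: x0=(1.5912, -1.2664, 1.4973) x1=(-1.3289, 1.2972, 2.0058) x2=(1.5167, -0.3504, 1.4845) x3=(-1.7273, 0.5940, 0.5660) x4=(1.1388, 0.3708, 1.8914)
step 4: x0=(1.6225, -1.3072, 1.4962) x1=(-1.3493, 1.3142, 2.0192) x2=(1.5211, -0.3431, 1.4740) x3=(-1.7404, 0.6052, 0.5605) x4=(1.1409, 0.3707, 1.9134)
step 5: x0=(1.6542, -1.3502, 1.4950) x1=(-1.3700, 1.3317, 2.0334) x2=(1.5266, -0.3355, 1.4624) x3=(-1.7539, 0.6162, 0.5545) x4=(1.1425, 0.3719, 1.9362)
step 6: x0=(1.6864, -1.3953, 1.4938) x1=(-1.3910, 1.3499, 2.0482) x2=(1.5330, -0.3280, 1.4496) x3=(-1.7677, 0.6271, 0.5481) x4=(1.1438, 0.3745, 1.9598)
step 7: x0=(1.7191, -1.4422, 1.4926) x1=(-1.4125, 1.3687, 2.0637) x2=(1.5403, -0.3205, 1.4357) x3=(-1.7818, 0.6379, 0.5412) x4=(1.1446, 0.3783, 1.9843)
step 8: x0=(1.7522, -1.4908, 1.4913) x1=(-1.4342, 1.3880, 2.0799) x2=(1.5485, -0.3131, 1.4205) x3=(-1.7963, 0.6487, 0.5340) x4=(1.1452, 0.3831, 2.0095)
step 9: x0=(1.7858, -1.5409, 1.4900) x1=(-1.4563, 1.4078, 2.0968) x2=(1.5576, -0.3059, 1.4041) x3=(-1.8110, 0.6593, 0.5263) x4=(1.1453, 0.3891, 2.0356)
step 10: x0=(1.8198, -1.5924, 1.4887) x1=(-1.4788, 1.4282, 2.1143) x2=(1.5673, -0.2988, 1.3866) x3=(-1.8260, 0.6699, 0.5182) x4=(1.1452, 0.3959, 2.0625)
step 11: x0=(1.8541, -1.6453, 1.4874) x1=(-1.5016, 1.4491, 2.1324) x2=(1.5779, -0.2919, 1.3678) x3=(-1.8413, 0.6803, 0.5098) x4=(1.1448, 0.4037, 2.0902)
step 12: x0=(1.8889, -1.6993, 1.4860) x1=(-1.5247, 1.4705, 2.1512) x2=(1.5891, -0.2851, 1.3480) x3=(-1.8569, 0.6907, 0.5010) x4=(1.1442, 0.4122, 2.1187)
step 13: x0=(1.9240, -1.7544, 1.4847) x1=(-1.5481, 1.4924, 2.1705) x2=(1.6010, -0.2785, 1.3270) x3=(-1.8727, 0.7010, 0.4918) x4=(1.1434, 0.4214, 2.1479)
step 14: x0=(1.9595, -1.8105, 1.4833) x1=(-1.5719, 1.5148, 2.1904) x2=(1.6135, -0.2720, 1.3049) x3=(-1.8888, 0.7112, 0.4823) x4=(1.1423, 0.4313, 2.1778)
step 15: x0=(1.9953, -1.8675, 1.4820) x1=(-1.5960, 1.5376, 2.2109) x2=(1.6266, -0.2656, 1.2819) x3=(-1.9052, 0.7214, 0.4724) x4=(1.1411, 0.4418, 2.2085)
step 16: x0=(2.0314, -1.9254, 1.4807) x1=(-1.6204, 1.5609, 2.2319) x2=(1.6402, -0.2594, 1.2579) x3=(-1.9217, 0.7315, 0.4622) x4=(1.1398, 0.4528, 2.2397)
step 17: x0=(2.0678, -1.9841, 1.4794) x1=(-1.6451, 1.5846, 2.2534) x2=(1.6543, -0.2532, 1.2329) x3=(-1.9386, 0.7415, 0.4516) x4=(1.1384, 0.4642, 2.2716)
step 18: x0=(2.1045, -2.0435, 1.4781) x1=(-1.6701, 1.6087, 2.2755) x2=(1.6689, -0.2470, 1.2071) x3=(-1.9556, 0.7515, 0.4407) x4=(1.1368, 0.4761, 2.3040)
step 19: x0=(2.1414, -2.1036, 1.4768) x1=(-1.6955, 1.6333, 2.2980) x2=(1.6840, -0.2409, 1.1805) x3=(-1.9729, 0.7614, 0.4296) x4=(1.1352, 0.4884, 2.3370)
step 20: x0=(2.1786, -2.1644, 1.4755) x1=(-1.7211, 1.6582, 2.3211) x2=(1.6995, -0.2349, 1.1531) x3=(-1.9903, 0.7712, 0.4181) x4=(1.1336, 0.5010, 2.3706)
step 21: x0=(2.2161, -2.2257, 1.4742) x1=(-1.7471, 1.6835, 2.3446) x2=(1.7154, -0.2289, 1.1249) x3=(-2.0080, 0.7810, 0.4063) x4=(1.1318, 0.5139, 2.4046)
step 22: x0=(2.2537, -2.2876, 1.4730) x1=(-1.7733, 1.7093, 2.3685) x2=(1.7317, -0.2229, 1.0961) x3=(-2.0259, 0.7907, 0.3943) x4=(1.1301, 0.5271, 2.4390)
step 23: x0=(2.2916, -2.3500, 1.4717) x1=(-1.7998, 1.7353, 2.3929) x2=(1.7483, -0.2169, 1.0666) x3=(-2.0439, 0.8004, 0.3819) x4=(1.1283, 0.5405, 2.4740)
step 24: x0=(2.3297, -2.4130, 1.4705) x1=(-1.8267, 1.7617, 2.4177) x2=(1.7653, -0.2109, 1.0365) x3=(-2.0622, 0.8100, 0.3694) x4=(1.1266, 0.5542, 2.5093)
step 25: x0=(2.3679, -2.4764, 1.4693) x1=(-1.8538, 1.7885, 2.4429) x2=(1.7826, -0.2049, 1.0058) x3=(-2.0806, 0.8196, 0.3565) x4=(1.1248, 0.5681, 2.5450)
step 26: x0=(2.4064, -2.5402, 1.4681) x1=(-1.8811, 1.8156, 2.4685) x2=(1.8003, -0.1989, 0.9746) x3=(-2.0992, 0.8291, 0.3434) x4=(1.1230, 0.5821, 2.5811)
step 27: x0=(2.4450, -2.6045, 1.4670) x1=(-1.9088, 1.8430, 2.4944) x2=(1.8182, -0.1929, 0.9429) x3=(-2.1180, 0.8386, 0.3301) x4=(1.1213, 0.5964, 2.6176)
step 28: x0=(2.4838, -2.6691, 1.4658) x1=(-1.9367, 1.8707, 2.5208) x2=(1.8364, -0.1869, 0.9106) x3=(-2.1369, 0.8480, 0.3165) x4=(1.1196, 0.6107, 2.6544)
step 29: x0=(2.5228, -2.7341, 1.4647) x1=(-1.9649, 1.8987, 2.5475) x2=(1.8549, -0.1808, 0.8779) x3=(-2.1560, 0.8574, 0.3027) x4=(1.1179, 0.6253, 2.6915)
step 30: x0=(2.5619, -2.7995, 1.4635) x1=(-1.9934, 1.9270, 2.5745) x2=(1.8736, -0.1748, 0.8448) x3=(-2.1753, 0.8668, 0.2887) x4=(1.1162, 0.6399, 2.7289)
step 31: x0=(2.6012, -2.8652, 1.4624) x1=(-2.0221, 1.9556, 2.6019) x2=(1.8926, -0.1687, 0.8113) x3=(-2.1947, 0.8761, 0.2745) x4=(1.1146, 0.6547, 2.7666)
step 32: x0=(2.6406, -2.9312, 1.4613) x1=(-2.0510, 1.9845, 2.6296) x2=(1.9119, -0.1626, 0.7773) x3=(-2.2142, 0.8854, 0.2601) x4=(1.1131, 0.6695, 2.8045)
step 33: x0=(2.6801, -2.9975, 1.4602) x1=(-2.0802, 2.0137, 2.6576) x2=(1.9313, -0.1564, 0.7430) x3=(-2.2339, 0.8947, 0.2454) x4=(1.1115, 0.6845, 2.8427)
step 34: x0=(2.7197, -3.0641, 1.4592) x1=(-2.1097, 2.0431, 2.6859) x2=(1.9510, -0.1503, 0.7083) x3=(-2.2537, 0.9039, 0.2306) x4=(1.1101, 0.6996, 2.8812)
step 35: x0=(2.7595, -3.1310, 1.4581) x1=(-2.1394, 2.0727, 2.7145) x2=(1.9709, -0.1441, 0.6733) x3=(-2.2737, 0.9131, 0.2156) x4=(1.1086, 0.7147, 2.9199)
step 36: x0=(2.7994, -3.1981, 1.4571) x1=(-2.1693, 2.1026, 2.7433) x2=(1.9910, -0.1379, 0.6380) x3=(-2.2938, 0.9223, 0.2004) x4=(1.1073, 0.7299, 2.9588)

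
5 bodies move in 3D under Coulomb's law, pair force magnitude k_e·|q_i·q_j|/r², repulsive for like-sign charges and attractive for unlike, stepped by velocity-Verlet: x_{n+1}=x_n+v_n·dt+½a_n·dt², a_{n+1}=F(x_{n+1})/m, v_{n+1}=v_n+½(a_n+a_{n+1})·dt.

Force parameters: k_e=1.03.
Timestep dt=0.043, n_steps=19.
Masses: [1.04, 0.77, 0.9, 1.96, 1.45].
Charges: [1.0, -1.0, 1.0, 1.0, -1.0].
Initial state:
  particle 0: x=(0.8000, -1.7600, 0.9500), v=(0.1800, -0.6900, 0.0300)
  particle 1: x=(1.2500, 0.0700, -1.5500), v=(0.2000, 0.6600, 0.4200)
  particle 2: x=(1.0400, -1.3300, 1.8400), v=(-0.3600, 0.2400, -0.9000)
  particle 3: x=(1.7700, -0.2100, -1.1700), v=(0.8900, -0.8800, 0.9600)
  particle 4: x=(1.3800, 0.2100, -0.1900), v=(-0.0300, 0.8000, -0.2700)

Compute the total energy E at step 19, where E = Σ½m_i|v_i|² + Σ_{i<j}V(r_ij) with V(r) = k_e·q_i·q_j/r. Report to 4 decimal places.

2.5399

step 0: x0=(0.8000, -1.7600, 0.9500) x1=(1.2500, 0.0700, -1.5500) x2=(1.0400, -1.3300, 1.8400) x3=(1.7700, -0.2100, -1.1700) x4=(1.3800, 0.2100, -0.1900)
step 1: x0=(0.8075, -1.7899, 0.9504) x1=(1.2604, 0.0972, -1.5310) x2=(1.0248, -1.3192, 1.8021) x3=(1.8074, -0.2473, -1.1290) x4=(1.3789, 0.2441, -0.2016)
step 2: x0=(0.8147, -1.8205, 0.9492) x1=(1.2736, 0.1221, -1.5108) x2=(1.0100, -1.3071, 1.7658) x3=(1.8435, -0.2833, -1.0885) x4=(1.3781, 0.2775, -0.2130)
step 3: x0=(0.8215, -1.8517, 0.9463) x1=(1.2893, 0.1448, -1.4898) x2=(0.9957, -1.2937, 1.7311) x3=(1.8782, -0.3182, -1.0483) x4=(1.3778, 0.3102, -0.2242)
step 4: x0=(0.8279, -1.8839, 0.9417) x1=(1.3071, 0.1653, -1.4681) x2=(0.9817, -1.2789, 1.6979) x3=(1.9119, -0.3519, -1.0084) x4=(1.3778, 0.3421, -0.2350)
step 5: x0=(0.8341, -1.9170, 0.9357) x1=(1.3266, 0.1836, -1.4463) x2=(0.9681, -1.2625, 1.6663) x3=(1.9446, -0.3844, -0.9689) x4=(1.3783, 0.3734, -0.2454)
step 6: x0=(0.8399, -1.9512, 0.9281) x1=(1.3477, 0.2000, -1.4244) x2=(0.9548, -1.2445, 1.6361) x3=(1.9763, -0.4157, -0.9296) x4=(1.3792, 0.4038, -0.2553)
step 7: x0=(0.8455, -1.9864, 0.9192) x1=(1.3702, 0.2143, -1.4027) x2=(0.9417, -1.2247, 1.6072) x3=(2.0073, -0.4460, -0.8906) x4=(1.3804, 0.4335, -0.2645)
step 8: x0=(0.8510, -2.0228, 0.9092) x1=(1.3940, 0.2265, -1.3813) x2=(0.9288, -1.2033, 1.5794) x3=(2.0375, -0.4751, -0.8520) x4=(1.3820, 0.4626, -0.2729)
step 9: x0=(0.8562, -2.0602, 0.8980) x1=(1.4189, 0.2368, -1.3604) x2=(0.9160, -1.1802, 1.5526) x3=(2.0670, -0.5031, -0.8137) x4=(1.3840, 0.4910, -0.2805)
step 10: x0=(0.8613, -2.0986, 0.8860) x1=(1.4450, 0.2451, -1.3402) x2=(0.9032, -1.1555, 1.5268) x3=(2.0960, -0.5301, -0.7757) x4=(1.3862, 0.5187, -0.2872)
step 11: x0=(0.8663, -2.1381, 0.8731) x1=(1.4722, 0.2513, -1.3207) x2=(0.8905, -1.1292, 1.5016) x3=(2.1243, -0.5561, -0.7381) x4=(1.3887, 0.5460, -0.2928)
step 12: x0=(0.8712, -2.1786, 0.8595) x1=(1.5003, 0.2555, -1.3021) x2=(0.8778, -1.1014, 1.4771) x3=(2.1522, -0.5811, -0.7010) x4=(1.3914, 0.5727, -0.2973)
step 13: x0=(0.8761, -2.2199, 0.8452) x1=(1.5295, 0.2577, -1.2844) x2=(0.8650, -1.0721, 1.4532) x3=(2.1797, -0.6051, -0.6642) x4=(1.3942, 0.5990, -0.3007)
step 14: x0=(0.8808, -2.2621, 0.8305) x1=(1.5598, 0.2577, -1.2676) x2=(0.8522, -1.0415, 1.4296) x3=(2.2067, -0.6282, -0.6278) x4=(1.3972, 0.6250, -0.3029)
step 15: x0=(0.8855, -2.3050, 0.8153) x1=(1.5910, 0.2556, -1.2517) x2=(0.8393, -1.0095, 1.4064) x3=(2.2333, -0.6505, -0.5918) x4=(1.4001, 0.6506, -0.3039)
step 16: x0=(0.8902, -2.3487, 0.7998) x1=(1.6233, 0.2513, -1.2368) x2=(0.8262, -0.9763, 1.3835) x3=(2.2596, -0.6719, -0.5563) x4=(1.4031, 0.6760, -0.3037)
step 17: x0=(0.8948, -2.3930, 0.7839) x1=(1.6566, 0.2448, -1.2228) x2=(0.8131, -0.9420, 1.3607) x3=(2.2857, -0.6925, -0.5213) x4=(1.4060, 0.7011, -0.3024)
step 18: x0=(0.8993, -2.4379, 0.7677) x1=(1.6910, 0.2361, -1.2096) x2=(0.7999, -0.9065, 1.3381) x3=(2.3114, -0.7123, -0.4867) x4=(1.4088, 0.7262, -0.2999)
step 19: x0=(0.9038, -2.4834, 0.7513) x1=(1.7265, 0.2251, -1.1971) x2=(0.7866, -0.8700, 1.3156) x3=(2.3370, -0.7313, -0.4525) x4=(1.4115, 0.7511, -0.2963)
step 0 velocities: v0=(0.1800, -0.6900, 0.0300) v1=(0.2000, 0.6600, 0.4200) v2=(-0.3600, 0.2400, -0.9000) v3=(0.8900, -0.8800, 0.9600) v4=(-0.0300, 0.8000, -0.2700)
step 0: KE=3.9205, PE=-1.3792, E=2.5413
step 19 velocities: v0=(0.1038, -1.0636, -0.3841) v1=(0.8371, -0.2804, 0.2831) v2=(-0.3116, 0.8609, -0.5226) v3=(0.5914, -0.4333, 0.7889) v4=(0.0599, 0.5781, 0.0967)
step 19: KE=2.8899, PE=-0.3500, E=2.5399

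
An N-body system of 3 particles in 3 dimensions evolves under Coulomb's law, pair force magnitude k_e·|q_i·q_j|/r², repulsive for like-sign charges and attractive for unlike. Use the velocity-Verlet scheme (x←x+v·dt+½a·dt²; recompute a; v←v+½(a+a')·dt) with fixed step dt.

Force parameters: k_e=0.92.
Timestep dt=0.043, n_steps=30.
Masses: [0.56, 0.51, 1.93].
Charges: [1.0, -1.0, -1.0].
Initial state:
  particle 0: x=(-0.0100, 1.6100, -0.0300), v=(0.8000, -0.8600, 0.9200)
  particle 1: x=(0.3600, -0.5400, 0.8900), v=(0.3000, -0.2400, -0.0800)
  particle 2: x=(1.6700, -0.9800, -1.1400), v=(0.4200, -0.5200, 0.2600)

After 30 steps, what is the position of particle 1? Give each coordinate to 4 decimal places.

(0.6564, -0.2518, 0.9099)

step 0: x0=(-0.0100, 1.6100, -0.0300) x1=(0.3600, -0.5400, 0.8900) x2=(1.6700, -0.9800, -1.1400)
step 1: x0=(0.0245, 1.5727, 0.0096) x1=(0.3727, -0.5500, 0.8867) x2=(1.6881, -1.0023, -1.1289)
step 2: x0=(0.0593, 1.5346, 0.0493) x1=(0.3850, -0.5593, 0.8836) x2=(1.7062, -1.0246, -1.1178)
step 3: x0=(0.0942, 1.4957, 0.0892) x1=(0.3969, -0.5680, 0.8807) x2=(1.7243, -1.0469, -1.1069)
step 4: x0=(0.1294, 1.4561, 0.1291) x1=(0.4085, -0.5759, 0.8780) x2=(1.7425, -1.0691, -1.0960)
step 5: x0=(0.1649, 1.4157, 0.1692) x1=(0.4196, -0.5830, 0.8756) x2=(1.7608, -1.0913, -1.0852)
step 6: x0=(0.2005, 1.3744, 0.2094) x1=(0.4303, -0.5893, 0.8734) x2=(1.7790, -1.1135, -1.0746)
step 7: x0=(0.2364, 1.3322, 0.2497) x1=(0.4406, -0.5948, 0.8713) x2=(1.7974, -1.1356, -1.0640)
step 8: x0=(0.2725, 1.2891, 0.2900) x1=(0.4506, -0.5994, 0.8695) x2=(1.8157, -1.1577, -1.0535)
step 9: x0=(0.3088, 1.2450, 0.3305) x1=(0.4601, -0.6031, 0.8679) x2=(1.8341, -1.1798, -1.0430)
step 10: x0=(0.3453, 1.1999, 0.3711) x1=(0.4692, -0.6058, 0.8665) x2=(1.8525, -1.2018, -1.0327)
step 11: x0=(0.3820, 1.1538, 0.4117) x1=(0.4780, -0.6074, 0.8653) x2=(1.8710, -1.2238, -1.0224)
step 12: x0=(0.4189, 1.1065, 0.4525) x1=(0.4864, -0.6079, 0.8643) x2=(1.8896, -1.2458, -1.0122)
step 13: x0=(0.4560, 1.0581, 0.4933) x1=(0.4944, -0.6072, 0.8634) x2=(1.9081, -1.2677, -1.0021)
step 14: x0=(0.4932, 1.0084, 0.5343) x1=(0.5020, -0.6053, 0.8628) x2=(1.9268, -1.2896, -0.9920)
step 15: x0=(0.5306, 0.9574, 0.5752) x1=(0.5094, -0.6020, 0.8623) x2=(1.9454, -1.3115, -0.9821)
step 16: x0=(0.5682, 0.9050, 0.6163) x1=(0.5164, -0.5972, 0.8620) x2=(1.9641, -1.3334, -0.9721)
step 17: x0=(0.6058, 0.8510, 0.6574) x1=(0.5231, -0.5908, 0.8619) x2=(1.9829, -1.3552, -0.9623)
step 18: x0=(0.6435, 0.7954, 0.6985) x1=(0.5296, -0.5827, 0.8620) x2=(2.0017, -1.3771, -0.9525)
step 19: x0=(0.6812, 0.7380, 0.7396) x1=(0.5359, -0.5727, 0.8623) x2=(2.0205, -1.3989, -0.9427)
step 20: x0=(0.7189, 0.6787, 0.7807) x1=(0.5421, -0.5607, 0.8628) x2=(2.0394, -1.4206, -0.9331)
step 21: x0=(0.7564, 0.6172, 0.8218) x1=(0.5482, -0.5464, 0.8635) x2=(2.0583, -1.4424, -0.9234)
step 22: x0=(0.7938, 0.5533, 0.8627) x1=(0.5545, -0.5295, 0.8646) x2=(2.0773, -1.4641, -0.9138)
step 23: x0=(0.8307, 0.4869, 0.9034) x1=(0.5610, -0.5099, 0.8660) x2=(2.0963, -1.4859, -0.9043)
step 24: x0=(0.8670, 0.4174, 0.9438) x1=(0.5681, -0.4869, 0.8679) x2=(2.1154, -1.5076, -0.8947)
step 25: x0=(0.9025, 0.3446, 0.9837) x1=(0.5759, -0.4604, 0.8704) x2=(2.1344, -1.5293, -0.8852)
step 26: x0=(0.9366, 0.2678, 1.0229) x1=(0.5851, -0.4296, 0.8739) x2=(2.1536, -1.5510, -0.8758)
step 27: x0=(0.9687, 0.1867, 1.0610) x1=(0.5963, -0.3940, 0.8786) x2=(2.1727, -1.5727, -0.8663)
step 28: x0=(0.9979, 0.1005, 1.0972) x1=(0.6107, -0.3529, 0.8854) x2=(2.1919, -1.5943, -0.8569)
step 29: x0=(1.0226, 0.0086, 1.1307) x1=(0.6298, -0.3055, 0.8952) x2=(2.2111, -1.6160, -0.8474)
step 30: x0=(1.0405, -0.0891, 1.1597) x1=(0.6564, -0.2518, 0.9099) x2=(2.2304, -1.6377, -0.8380)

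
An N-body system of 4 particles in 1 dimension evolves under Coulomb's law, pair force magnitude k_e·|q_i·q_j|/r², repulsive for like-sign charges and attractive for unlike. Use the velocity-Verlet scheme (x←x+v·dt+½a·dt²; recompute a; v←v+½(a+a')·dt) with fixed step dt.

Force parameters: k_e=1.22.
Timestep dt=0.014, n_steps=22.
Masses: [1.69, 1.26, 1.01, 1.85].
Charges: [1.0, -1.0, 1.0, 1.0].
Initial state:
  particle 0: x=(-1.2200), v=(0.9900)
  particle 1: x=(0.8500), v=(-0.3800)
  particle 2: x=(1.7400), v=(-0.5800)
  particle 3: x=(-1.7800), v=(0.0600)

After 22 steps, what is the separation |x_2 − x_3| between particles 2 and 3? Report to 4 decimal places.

3.3245

step 0: x0=(-1.2200) x1=(0.8500) x2=(1.7400) x3=(-1.7800)
step 1: x0=(-1.2059) x1=(0.8448) x2=(1.7318) x3=(-1.7794)
step 2: x0=(-1.1914) x1=(0.8397) x2=(1.7233) x3=(-1.7791)
step 3: x0=(-1.1764) x1=(0.8348) x2=(1.7145) x3=(-1.7792)
step 4: x0=(-1.1610) x1=(0.8301) x2=(1.7055) x3=(-1.7797)
step 5: x0=(-1.1453) x1=(0.8255) x2=(1.6962) x3=(-1.7805)
step 6: x0=(-1.1291) x1=(0.8211) x2=(1.6867) x3=(-1.7816)
step 7: x0=(-1.1126) x1=(0.8169) x2=(1.6769) x3=(-1.7830)
step 8: x0=(-1.0958) x1=(0.8129) x2=(1.6668) x3=(-1.7846)
step 9: x0=(-1.0787) x1=(0.8090) x2=(1.6564) x3=(-1.7866)
step 10: x0=(-1.0612) x1=(0.8054) x2=(1.6458) x3=(-1.7888)
step 11: x0=(-1.0435) x1=(0.8019) x2=(1.6349) x3=(-1.7912)
step 12: x0=(-1.0255) x1=(0.7986) x2=(1.6237) x3=(-1.7938)
step 13: x0=(-1.0072) x1=(0.7955) x2=(1.6122) x3=(-1.7967)
step 14: x0=(-0.9887) x1=(0.7926) x2=(1.6004) x3=(-1.7998)
step 15: x0=(-0.9700) x1=(0.7899) x2=(1.5883) x3=(-1.8030)
step 16: x0=(-0.9510) x1=(0.7874) x2=(1.5759) x3=(-1.8064)
step 17: x0=(-0.9318) x1=(0.7852) x2=(1.5632) x3=(-1.8100)
step 18: x0=(-0.9124) x1=(0.7831) x2=(1.5501) x3=(-1.8138)
step 19: x0=(-0.8928) x1=(0.7813) x2=(1.5367) x3=(-1.8177)
step 20: x0=(-0.8729) x1=(0.7797) x2=(1.5229) x3=(-1.8217)
step 21: x0=(-0.8530) x1=(0.7783) x2=(1.5088) x3=(-1.8259)
step 22: x0=(-0.8328) x1=(0.7773) x2=(1.4943) x3=(-1.8302)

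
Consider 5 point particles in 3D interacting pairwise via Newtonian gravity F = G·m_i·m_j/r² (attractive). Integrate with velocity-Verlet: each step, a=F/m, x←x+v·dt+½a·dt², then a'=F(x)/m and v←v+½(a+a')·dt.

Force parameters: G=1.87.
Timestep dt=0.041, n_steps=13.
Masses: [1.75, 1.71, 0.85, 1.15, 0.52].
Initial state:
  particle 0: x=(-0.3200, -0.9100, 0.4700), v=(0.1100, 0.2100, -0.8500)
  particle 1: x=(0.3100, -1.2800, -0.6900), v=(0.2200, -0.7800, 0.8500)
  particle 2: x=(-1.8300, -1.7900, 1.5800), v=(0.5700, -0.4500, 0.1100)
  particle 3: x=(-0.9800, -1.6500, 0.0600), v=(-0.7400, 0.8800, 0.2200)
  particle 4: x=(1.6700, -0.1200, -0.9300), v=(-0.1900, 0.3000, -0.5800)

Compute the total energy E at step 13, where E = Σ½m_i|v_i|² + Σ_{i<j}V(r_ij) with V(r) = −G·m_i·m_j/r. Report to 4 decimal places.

-12.3753

step 0: x0=(-0.3200, -0.9100, 0.4700) x1=(0.3100, -1.2800, -0.6900) x2=(-1.8300, -1.7900, 1.5800) x3=(-0.9800, -1.6500, 0.0600) x4=(1.6700, -0.1200, -0.9300)
step 1: x0=(-0.3159, -0.9030, 0.4334) x1=(0.3178, -1.3116, -0.6535) x2=(-1.8057, -1.8081, 1.5834) x3=(-1.0081, -1.6120, 0.0697) x4=(1.6611, -0.1085, -0.9534)
step 2: x0=(-0.3128, -0.8992, 0.3934) x1=(0.3230, -1.3423, -0.6135) x2=(-1.7794, -1.8253, 1.5847) x3=(-1.0312, -1.5703, 0.0808) x4=(1.6499, -0.0985, -0.9758)
step 3: x0=(-0.3105, -0.8990, 0.3500) x1=(0.3252, -1.3717, -0.5701) x2=(-1.7513, -1.8418, 1.5836) x3=(-1.0491, -1.5249, 0.0933) x4=(1.6366, -0.0900, -0.9973)
step 4: x0=(-0.3092, -0.9027, 0.3030) x1=(0.3243, -1.3996, -0.5231) x2=(-1.7214, -1.8573, 1.5803) x3=(-1.0611, -1.4760, 0.1069) x4=(1.6211, -0.0830, -1.0178)
step 5: x0=(-0.3089, -0.9106, 0.2526) x1=(0.3197, -1.4255, -0.4723) x2=(-1.6897, -1.8718, 1.5746) x3=(-1.0667, -1.4236, 0.1216) x4=(1.6036, -0.0776, -1.0372)
step 6: x0=(-0.3096, -0.9232, 0.1988) x1=(0.3111, -1.4490, -0.4178) x2=(-1.6562, -1.8853, 1.5665) x3=(-1.0650, -1.3679, 0.1371) x4=(1.5841, -0.0736, -1.0555)
step 7: x0=(-0.3113, -0.9409, 0.1417) x1=(0.2978, -1.4694, -0.3593) x2=(-1.6209, -1.8977, 1.5559) x3=(-1.0553, -1.3089, 0.1530) x4=(1.5625, -0.0711, -1.0728)
step 8: x0=(-0.3140, -0.9644, 0.0819) x1=(0.2790, -1.4860, -0.2970) x2=(-1.5839, -1.9090, 1.5428) x3=(-1.0362, -1.2470, 0.1687) x4=(1.5390, -0.0701, -1.0888)
step 9: x0=(-0.3176, -0.9945, 0.0199) x1=(0.2536, -1.4978, -0.2308) x2=(-1.5451, -1.9190, 1.5271) x3=(-1.0064, -1.1826, 0.1833) x4=(1.5135, -0.0706, -1.1036)
step 10: x0=(-0.3217, -1.0316, -0.0430) x1=(0.2203, -1.5036, -0.1612) x2=(-1.5045, -1.9277, 1.5089) x3=(-0.9646, -1.1167, 0.1955) x4=(1.4861, -0.0724, -1.1172)
step 11: x0=(-0.3253, -1.0763, -0.1046) x1=(0.1772, -1.5019, -0.0892) x2=(-1.4622, -1.9350, 1.4880) x3=(-0.9093, -1.0507, 0.2035) x4=(1.4567, -0.0757, -1.1295)
step 12: x0=(-0.3269, -1.1288, -0.1618) x1=(0.1221, -1.4910, -0.0167) x2=(-1.4179, -1.9409, 1.4645) x3=(-0.8397, -0.9870, 0.2055) x4=(1.4254, -0.0804, -1.1405)
step 13: x0=(-0.3240, -1.1888, -0.2100) x1=(0.0524, -1.4691, 0.0528) x2=(-1.3718, -1.9454, 1.4383) x3=(-0.7561, -0.9287, 0.1997) x4=(1.3921, -0.0865, -1.1502)
step 0 velocities: v0=(0.1100, 0.2100, -0.8500) v1=(0.2200, -0.7800, 0.8500) v2=(0.5700, -0.4500, 0.1100) v3=(-0.7400, 0.8800, 0.2200) v4=(-0.1900, 0.3000, -0.5800)
step 0: KE=2.9982, PE=-15.3447, E=-12.3465
step 13 velocities: v0=(0.1606, -1.5391, -0.9955) v1=(-1.9012, 0.6793, 1.5916) v2=(1.1499, -0.0902, -0.6740) v3=(2.1999, 1.3164, -0.2445) v4=(-0.8346, -0.1655, -0.2199)
step 13: KE=13.3861, PE=-25.7614, E=-12.3753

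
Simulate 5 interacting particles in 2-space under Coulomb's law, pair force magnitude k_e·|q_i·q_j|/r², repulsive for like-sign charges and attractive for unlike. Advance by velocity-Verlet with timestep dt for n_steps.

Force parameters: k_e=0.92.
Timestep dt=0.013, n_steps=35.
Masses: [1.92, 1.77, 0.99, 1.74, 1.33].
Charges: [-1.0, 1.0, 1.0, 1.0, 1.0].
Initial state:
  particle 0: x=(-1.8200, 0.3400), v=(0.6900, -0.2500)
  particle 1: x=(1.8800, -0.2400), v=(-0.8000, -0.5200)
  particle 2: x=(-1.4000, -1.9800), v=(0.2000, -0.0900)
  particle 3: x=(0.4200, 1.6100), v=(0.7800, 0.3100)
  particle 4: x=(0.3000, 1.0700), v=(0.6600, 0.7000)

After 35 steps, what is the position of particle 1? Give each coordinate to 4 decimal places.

step 0: x0=(-1.8200, 0.3400) x1=(1.8800, -0.2400) x2=(-1.4000, -1.9800) x3=(0.4200, 1.6100) x4=(0.3000, 1.0700)
step 1: x0=(-1.8110, 0.3367) x1=(1.8696, -0.2468) x2=(-1.3974, -1.9812) x3=(0.4302, 1.6142) x4=(0.3085, 1.0789)
step 2: x0=(-1.8020, 0.3335) x1=(1.8593, -0.2536) x2=(-1.3949, -1.9823) x3=(0.4404, 1.6187) x4=(0.3169, 1.0875)
step 3: x0=(-1.7929, 0.3302) x1=(1.8489, -0.2604) x2=(-1.3923, -1.9835) x3=(0.4506, 1.6234) x4=(0.3252, 1.0957)
step 4: x0=(-1.7838, 0.3270) x1=(1.8386, -0.2672) x2=(-1.3898, -1.9847) x3=(0.4609, 1.6285) x4=(0.3333, 1.1035)
step 5: x0=(-1.7747, 0.3237) x1=(1.8283, -0.2741) x2=(-1.3873, -1.9858) x3=(0.4713, 1.6339) x4=(0.3413, 1.1110)
step 6: x0=(-1.7656, 0.3204) x1=(1.8180, -0.2810) x2=(-1.3849, -1.9870) x3=(0.4817, 1.6396) x4=(0.3492, 1.1181)
step 7: x0=(-1.7564, 0.3172) x1=(1.8078, -0.2879) x2=(-1.3824, -1.9881) x3=(0.4922, 1.6456) x4=(0.3569, 1.1248)
step 8: x0=(-1.7472, 0.3139) x1=(1.7976, -0.2948) x2=(-1.3800, -1.9893) x3=(0.5027, 1.6520) x4=(0.3645, 1.1311)
step 9: x0=(-1.7379, 0.3106) x1=(1.7874, -0.3018) x2=(-1.3776, -1.9904) x3=(0.5133, 1.6586) x4=(0.3720, 1.1371)
step 10: x0=(-1.7286, 0.3073) x1=(1.7772, -0.3087) x2=(-1.3753, -1.9915) x3=(0.5240, 1.6656) x4=(0.3793, 1.1427)
step 11: x0=(-1.7193, 0.3040) x1=(1.7671, -0.3157) x2=(-1.3730, -1.9927) x3=(0.5347, 1.6728) x4=(0.3865, 1.1480)
step 12: x0=(-1.7099, 0.3007) x1=(1.7570, -0.3228) x2=(-1.3706, -1.9938) x3=(0.5455, 1.6804) x4=(0.3935, 1.1529)
step 13: x0=(-1.7005, 0.2974) x1=(1.7469, -0.3298) x2=(-1.3684, -1.9949) x3=(0.5564, 1.6882) x4=(0.4004, 1.1574)
step 14: x0=(-1.6911, 0.2941) x1=(1.7368, -0.3369) x2=(-1.3661, -1.9961) x3=(0.5673, 1.6963) x4=(0.4071, 1.1616)
step 15: x0=(-1.6817, 0.2908) x1=(1.7267, -0.3440) x2=(-1.3639, -1.9972) x3=(0.5783, 1.7048) x4=(0.4137, 1.1655)
step 16: x0=(-1.6722, 0.2875) x1=(1.7167, -0.3512) x2=(-1.3617, -1.9983) x3=(0.5893, 1.7135) x4=(0.4202, 1.1690)
step 17: x0=(-1.6627, 0.2842) x1=(1.7067, -0.3583) x2=(-1.3595, -1.9994) x3=(0.6004, 1.7225) x4=(0.4265, 1.1722)
step 18: x0=(-1.6531, 0.2809) x1=(1.6967, -0.3655) x2=(-1.3573, -2.0005) x3=(0.6116, 1.7317) x4=(0.4326, 1.1751)
step 19: x0=(-1.6435, 0.2775) x1=(1.6867, -0.3727) x2=(-1.3552, -2.0016) x3=(0.6229, 1.7412) x4=(0.4387, 1.1777)
step 20: x0=(-1.6339, 0.2742) x1=(1.6767, -0.3799) x2=(-1.3531, -2.0027) x3=(0.6342, 1.7510) x4=(0.4446, 1.1800)
step 21: x0=(-1.6242, 0.2709) x1=(1.6668, -0.3872) x2=(-1.3510, -2.0038) x3=(0.6455, 1.7610) x4=(0.4503, 1.1820)
step 22: x0=(-1.6146, 0.2675) x1=(1.6569, -0.3945) x2=(-1.3490, -2.0049) x3=(0.6570, 1.7712) x4=(0.4559, 1.1837)
step 23: x0=(-1.6048, 0.2642) x1=(1.6470, -0.4018) x2=(-1.3470, -2.0059) x3=(0.6685, 1.7817) x4=(0.4614, 1.1852)
step 24: x0=(-1.5951, 0.2608) x1=(1.6371, -0.4092) x2=(-1.3450, -2.0070) x3=(0.6800, 1.7924) x4=(0.4668, 1.1864)
step 25: x0=(-1.5853, 0.2575) x1=(1.6272, -0.4165) x2=(-1.3430, -2.0081) x3=(0.6916, 1.8033) x4=(0.4720, 1.1873)
step 26: x0=(-1.5755, 0.2541) x1=(1.6174, -0.4239) x2=(-1.3410, -2.0091) x3=(0.7033, 1.8145) x4=(0.4771, 1.1881)
step 27: x0=(-1.5656, 0.2508) x1=(1.6076, -0.4313) x2=(-1.3391, -2.0102) x3=(0.7150, 1.8258) x4=(0.4821, 1.1886)
step 28: x0=(-1.5558, 0.2474) x1=(1.5978, -0.4388) x2=(-1.3372, -2.0112) x3=(0.7268, 1.8373) x4=(0.4869, 1.1889)
step 29: x0=(-1.5459, 0.2440) x1=(1.5880, -0.4463) x2=(-1.3353, -2.0123) x3=(0.7386, 1.8490) x4=(0.4917, 1.1889)
step 30: x0=(-1.5359, 0.2407) x1=(1.5782, -0.4538) x2=(-1.3335, -2.0133) x3=(0.7505, 1.8609) x4=(0.4963, 1.1888)
step 31: x0=(-1.5259, 0.2373) x1=(1.5684, -0.4613) x2=(-1.3316, -2.0143) x3=(0.7624, 1.8730) x4=(0.5008, 1.1885)
step 32: x0=(-1.5159, 0.2339) x1=(1.5587, -0.4689) x2=(-1.3298, -2.0153) x3=(0.7744, 1.8852) x4=(0.5052, 1.1880)
step 33: x0=(-1.5059, 0.2305) x1=(1.5490, -0.4765) x2=(-1.3281, -2.0163) x3=(0.7864, 1.8976) x4=(0.5095, 1.1874)
step 34: x0=(-1.4958, 0.2271) x1=(1.5393, -0.4841) x2=(-1.3263, -2.0173) x3=(0.7985, 1.9101) x4=(0.5137, 1.1866)
step 35: x0=(-1.4857, 0.2237) x1=(1.5296, -0.4917) x2=(-1.3246, -2.0183) x3=(0.8106, 1.9228) x4=(0.5178, 1.1856)

(1.5296, -0.4917)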